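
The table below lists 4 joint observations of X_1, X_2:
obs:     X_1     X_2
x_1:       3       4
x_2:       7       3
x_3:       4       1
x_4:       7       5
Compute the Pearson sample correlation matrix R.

Step 1 — column means:
  mean(X_1) = (3 + 7 + 4 + 7) / 4 = 21/4 = 5.25
  mean(X_2) = (4 + 3 + 1 + 5) / 4 = 13/4 = 3.25

Step 2 — sample variances and covariances s[i,j] = (1/(n-1)) · Σ_k (x_{k,i} - mean_i) · (x_{k,j} - mean_j), with n-1 = 3:
  s[X_1,X_1] = ((-2.25)·(-2.25) + (1.75)·(1.75) + (-1.25)·(-1.25) + (1.75)·(1.75)) / 3 = 12.75/3 = 4.25
  s[X_1,X_2] = ((-2.25)·(0.75) + (1.75)·(-0.25) + (-1.25)·(-2.25) + (1.75)·(1.75)) / 3 = 3.75/3 = 1.25
  s[X_2,X_2] = ((0.75)·(0.75) + (-0.25)·(-0.25) + (-2.25)·(-2.25) + (1.75)·(1.75)) / 3 = 8.75/3 = 2.9167
  Sample standard deviations s_i = √(s[i,i]):
  s(X_1) = √(4.25) = 2.0616
  s(X_2) = √(2.9167) = 1.7078

Step 3 — r_{ij} = s_{ij} / (s_i · s_j):
  r[X_1,X_1] = 1 (diagonal).
  r[X_1,X_2] = 1.25 / (2.0616 · 1.7078) = 1.25 / 3.5208 = 0.355
  r[X_2,X_2] = 1 (diagonal).

R is symmetric with unit diagonal. Assembling:

R = [[1, 0.355],
 [0.355, 1]]


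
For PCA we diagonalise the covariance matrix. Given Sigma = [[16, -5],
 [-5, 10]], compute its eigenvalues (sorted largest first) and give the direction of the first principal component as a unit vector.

Step 1 — characteristic polynomial of 2×2 Sigma:
  det(Sigma - λI) = λ² - trace · λ + det = 0.
  trace = 16 + 10 = 26, det = 16·10 - (-5)² = 135.
Step 2 — discriminant:
  Δ = trace² - 4·det = 676 - 540 = 136.
Step 3 — eigenvalues:
  λ = (trace ± √Δ)/2 = (26 ± 11.6619)/2,
  λ_1 = 18.831,  λ_2 = 7.169.

Step 4 — unit eigenvector for λ_1: solve (Sigma - λ_1 I)v = 0. First row:
  (16 - 18.831)·v_x + (-5)·v_y = 0, i.e. (-2.831)·v_x + (-5)·v_y = 0,
  so v ∝ (b, λ_1 - a) = (-5, 2.831); multiply by -1 so the first entry is positive: u = (5, -2.831).
  ||u|| = √((5)² + (-2.831)²) = √(33.0143) ≈ 5.7458,
  v_1 = u/||u|| ≈ (0.8702, -0.4927) (||v_1|| = 1).

λ_1 = 18.831,  λ_2 = 7.169;  v_1 ≈ (0.8702, -0.4927)


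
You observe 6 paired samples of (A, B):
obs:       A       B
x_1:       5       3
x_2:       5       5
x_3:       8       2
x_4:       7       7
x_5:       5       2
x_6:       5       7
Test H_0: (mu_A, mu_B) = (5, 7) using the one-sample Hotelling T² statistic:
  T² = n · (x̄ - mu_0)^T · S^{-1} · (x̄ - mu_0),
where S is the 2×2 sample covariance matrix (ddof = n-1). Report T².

Step 1 — sample mean vector:
  mean(A) = (5 + 5 + 8 + 7 + 5 + 5) / 6 = 35/6 = 5.8333
  mean(B) = (3 + 5 + 2 + 7 + 2 + 7) / 6 = 26/6 = 4.3333
  x̄ = (5.8333, 4.3333),  deviation x̄ - mu_0 = (5.8333, 4.3333) - (5, 7) = (0.8333, -2.6667).

Step 2 — sample covariance matrix, S[i,j] = (1/(n-1)) · Σ_k (x_{k,i} - mean_i) · (x_{k,j} - mean_j), divisor n-1 = 5:
  S[A,A] = ((-0.8333)·(-0.8333) + (-0.8333)·(-0.8333) + (2.1667)·(2.1667) + (1.1667)·(1.1667) + (-0.8333)·(-0.8333) + (-0.8333)·(-0.8333)) / 5 = 8.8333/5 = 1.7667
  S[A,B] = ((-0.8333)·(-1.3333) + (-0.8333)·(0.6667) + (2.1667)·(-2.3333) + (1.1667)·(2.6667) + (-0.8333)·(-2.3333) + (-0.8333)·(2.6667)) / 5 = -1.6667/5 = -0.3333
  S[B,B] = ((-1.3333)·(-1.3333) + (0.6667)·(0.6667) + (-2.3333)·(-2.3333) + (2.6667)·(2.6667) + (-2.3333)·(-2.3333) + (2.6667)·(2.6667)) / 5 = 27.3333/5 = 5.4667
  S = [[1.7667, -0.3333],
 [-0.3333, 5.4667]].

Step 3 — invert S. det(S) = 1.7667·5.4667 - (-0.3333)² = 9.5467.
  S^{-1} = (1/det) · [[d, -b], [-b, a]] = [[0.5726, 0.0349],
 [0.0349, 0.1851]].

Step 4 — quadratic form (x̄ - mu_0)^T · S^{-1} · (x̄ - mu_0):
  S^{-1} · (x̄ - mu_0) = (0.3841, -0.4644),
  (x̄ - mu_0)^T · [...] = (0.8333)·(0.3841) + (-2.6667)·(-0.4644) = 1.5584.

Step 5 — scale by n: T² = 6 · 1.5584 = 9.3506.

T² ≈ 9.3506


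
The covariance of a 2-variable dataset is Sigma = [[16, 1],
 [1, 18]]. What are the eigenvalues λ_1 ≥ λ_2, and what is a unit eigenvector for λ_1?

Step 1 — characteristic polynomial of 2×2 Sigma:
  det(Sigma - λI) = λ² - trace · λ + det = 0.
  trace = 16 + 18 = 34, det = 16·18 - (1)² = 287.
Step 2 — discriminant:
  Δ = trace² - 4·det = 1156 - 1148 = 8.
Step 3 — eigenvalues:
  λ = (trace ± √Δ)/2 = (34 ± 2.8284)/2,
  λ_1 = 18.4142,  λ_2 = 15.5858.

Step 4 — unit eigenvector for λ_1: solve (Sigma - λ_1 I)v = 0. First row:
  (16 - 18.4142)·v_x + (1)·v_y = 0, i.e. (-2.4142)·v_x + (1)·v_y = 0,
  so v ∝ (b, λ_1 - a) = (1, 2.4142) = u.
  ||u|| = √((1)² + (2.4142)²) = √(6.8284) ≈ 2.6131,
  v_1 = u/||u|| ≈ (0.3827, 0.9239) (||v_1|| = 1).

λ_1 = 18.4142,  λ_2 = 15.5858;  v_1 ≈ (0.3827, 0.9239)


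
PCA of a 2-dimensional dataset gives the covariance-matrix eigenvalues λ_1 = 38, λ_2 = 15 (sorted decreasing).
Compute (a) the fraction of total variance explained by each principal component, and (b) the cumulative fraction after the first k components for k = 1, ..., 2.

Step 1 — total variance = trace(Sigma) = Σ λ_i = 38 + 15 = 53.

Step 2 — fraction explained by component i = λ_i / Σ λ:
  PC1: 38/53 = 0.717
  PC2: 15/53 = 0.283

Step 3 — cumulative fraction after k components = (λ_1 + ... + λ_k) / Σ λ:
  k = 1: 38/53 = 0.717
  k = 2: (38 + 15)/53 = 53/53 = 1

Summary (fraction, with percent):

explained: PC1 0.717 (71.7%), PC2 0.283 (28.3%);  cumulative: 0.717, 1


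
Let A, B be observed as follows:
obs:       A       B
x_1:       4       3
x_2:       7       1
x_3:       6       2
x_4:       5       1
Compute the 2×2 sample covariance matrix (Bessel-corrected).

Step 1 — column means:
  mean(A) = (4 + 7 + 6 + 5) / 4 = 22/4 = 5.5
  mean(B) = (3 + 1 + 2 + 1) / 4 = 7/4 = 1.75

Step 2 — sample covariance S[i,j] = (1/(n-1)) · Σ_k (x_{k,i} - mean_i) · (x_{k,j} - mean_j), with n-1 = 3.
  S[A,A] = ((-1.5)·(-1.5) + (1.5)·(1.5) + (0.5)·(0.5) + (-0.5)·(-0.5)) / 3 = 5/3 = 1.6667
  S[A,B] = ((-1.5)·(1.25) + (1.5)·(-0.75) + (0.5)·(0.25) + (-0.5)·(-0.75)) / 3 = -2.5/3 = -0.8333
  S[B,B] = ((1.25)·(1.25) + (-0.75)·(-0.75) + (0.25)·(0.25) + (-0.75)·(-0.75)) / 3 = 2.75/3 = 0.9167

S is symmetric (S[j,i] = S[i,j]). Assembling:

S = [[1.6667, -0.8333],
 [-0.8333, 0.9167]]


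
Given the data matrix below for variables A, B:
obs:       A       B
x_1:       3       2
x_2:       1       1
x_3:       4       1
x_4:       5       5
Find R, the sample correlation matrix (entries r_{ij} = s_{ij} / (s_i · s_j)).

Step 1 — column means:
  mean(A) = (3 + 1 + 4 + 5) / 4 = 13/4 = 3.25
  mean(B) = (2 + 1 + 1 + 5) / 4 = 9/4 = 2.25

Step 2 — sample variances and covariances s[i,j] = (1/(n-1)) · Σ_k (x_{k,i} - mean_i) · (x_{k,j} - mean_j), with n-1 = 3:
  s[A,A] = ((-0.25)·(-0.25) + (-2.25)·(-2.25) + (0.75)·(0.75) + (1.75)·(1.75)) / 3 = 8.75/3 = 2.9167
  s[A,B] = ((-0.25)·(-0.25) + (-2.25)·(-1.25) + (0.75)·(-1.25) + (1.75)·(2.75)) / 3 = 6.75/3 = 2.25
  s[B,B] = ((-0.25)·(-0.25) + (-1.25)·(-1.25) + (-1.25)·(-1.25) + (2.75)·(2.75)) / 3 = 10.75/3 = 3.5833
  Sample standard deviations s_i = √(s[i,i]):
  s(A) = √(2.9167) = 1.7078
  s(B) = √(3.5833) = 1.893

Step 3 — r_{ij} = s_{ij} / (s_i · s_j):
  r[A,A] = 1 (diagonal).
  r[A,B] = 2.25 / (1.7078 · 1.893) = 2.25 / 3.2329 = 0.696
  r[B,B] = 1 (diagonal).

R is symmetric with unit diagonal. Assembling:

R = [[1, 0.696],
 [0.696, 1]]


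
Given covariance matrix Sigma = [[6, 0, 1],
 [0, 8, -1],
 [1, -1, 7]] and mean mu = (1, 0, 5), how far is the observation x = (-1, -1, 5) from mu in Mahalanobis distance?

Step 1 — centre the observation: (x - mu) = (-2, -1, 0).

Step 2 — invert Sigma (cofactor / det for 3×3, or solve directly):
  Sigma^{-1} = [[0.1708, -0.0031, -0.0248],
 [-0.0031, 0.1273, 0.0186],
 [-0.0248, 0.0186, 0.1491]].

Step 3 — form the quadratic (x - mu)^T · Sigma^{-1} · (x - mu):
  Sigma^{-1} · (x - mu) = (-0.3385, -0.1211, 0.0311).
  (x - mu)^T · [Sigma^{-1} · (x - mu)] = (-2)·(-0.3385) + (-1)·(-0.1211) + (0)·(0.0311) = 0.7981.

Step 4 — take square root: d = √(0.7981) ≈ 0.8934.

d(x, mu) = √(0.7981) ≈ 0.8934


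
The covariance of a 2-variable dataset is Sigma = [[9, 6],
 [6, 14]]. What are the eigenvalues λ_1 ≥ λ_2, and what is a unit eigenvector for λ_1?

Step 1 — characteristic polynomial of 2×2 Sigma:
  det(Sigma - λI) = λ² - trace · λ + det = 0.
  trace = 9 + 14 = 23, det = 9·14 - (6)² = 90.
Step 2 — discriminant:
  Δ = trace² - 4·det = 529 - 360 = 169.
Step 3 — eigenvalues:
  λ = (trace ± √Δ)/2 = (23 ± 13)/2,
  λ_1 = 18,  λ_2 = 5.

Step 4 — unit eigenvector for λ_1: solve (Sigma - λ_1 I)v = 0. First row:
  (9 - 18)·v_x + (6)·v_y = 0, i.e. (-9)·v_x + (6)·v_y = 0,
  so v ∝ (b, λ_1 - a) = (6, 9) = u.
  ||u|| = √((6)² + (9)²) = √(117) ≈ 10.8167,
  v_1 = u/||u|| ≈ (0.5547, 0.8321) (||v_1|| = 1).

λ_1 = 18,  λ_2 = 5;  v_1 ≈ (0.5547, 0.8321)


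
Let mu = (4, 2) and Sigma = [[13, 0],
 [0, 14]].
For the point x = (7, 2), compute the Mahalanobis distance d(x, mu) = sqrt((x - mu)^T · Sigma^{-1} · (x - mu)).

Step 1 — centre the observation: (x - mu) = (3, 0).

Step 2 — invert Sigma. det(Sigma) = 13·14 - (0)² = 182.
  Sigma^{-1} = (1/det) · [[d, -b], [-b, a]] = [[0.0769, 0],
 [0, 0.0714]].

Step 3 — form the quadratic (x - mu)^T · Sigma^{-1} · (x - mu):
  Sigma^{-1} · (x - mu) = (0.2308, 0).
  (x - mu)^T · [Sigma^{-1} · (x - mu)] = (3)·(0.2308) + (0)·(0) = 0.6923.

Step 4 — take square root: d = √(0.6923) ≈ 0.8321.

d(x, mu) = √(0.6923) ≈ 0.8321


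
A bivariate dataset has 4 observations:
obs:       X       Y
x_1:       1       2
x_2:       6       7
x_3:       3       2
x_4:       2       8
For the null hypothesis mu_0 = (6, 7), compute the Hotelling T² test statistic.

Step 1 — sample mean vector:
  mean(X) = (1 + 6 + 3 + 2) / 4 = 12/4 = 3
  mean(Y) = (2 + 7 + 2 + 8) / 4 = 19/4 = 4.75
  x̄ = (3, 4.75),  deviation x̄ - mu_0 = (3, 4.75) - (6, 7) = (-3, -2.25).

Step 2 — sample covariance matrix, S[i,j] = (1/(n-1)) · Σ_k (x_{k,i} - mean_i) · (x_{k,j} - mean_j), divisor n-1 = 3:
  S[X,X] = ((-2)·(-2) + (3)·(3) + (0)·(0) + (-1)·(-1)) / 3 = 14/3 = 4.6667
  S[X,Y] = ((-2)·(-2.75) + (3)·(2.25) + (0)·(-2.75) + (-1)·(3.25)) / 3 = 9/3 = 3
  S[Y,Y] = ((-2.75)·(-2.75) + (2.25)·(2.25) + (-2.75)·(-2.75) + (3.25)·(3.25)) / 3 = 30.75/3 = 10.25
  S = [[4.6667, 3],
 [3, 10.25]].

Step 3 — invert S. det(S) = 4.6667·10.25 - (3)² = 38.8333.
  S^{-1} = (1/det) · [[d, -b], [-b, a]] = [[0.2639, -0.0773],
 [-0.0773, 0.1202]].

Step 4 — quadratic form (x̄ - mu_0)^T · S^{-1} · (x̄ - mu_0):
  S^{-1} · (x̄ - mu_0) = (-0.618, -0.0386),
  (x̄ - mu_0)^T · [...] = (-3)·(-0.618) + (-2.25)·(-0.0386) = 1.941.

Step 5 — scale by n: T² = 4 · 1.941 = 7.7639.

T² ≈ 7.7639


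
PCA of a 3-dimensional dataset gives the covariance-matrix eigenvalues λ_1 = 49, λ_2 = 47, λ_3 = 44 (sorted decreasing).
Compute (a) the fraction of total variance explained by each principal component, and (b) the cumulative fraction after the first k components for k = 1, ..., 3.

Step 1 — total variance = trace(Sigma) = Σ λ_i = 49 + 47 + 44 = 140.

Step 2 — fraction explained by component i = λ_i / Σ λ:
  PC1: 49/140 = 0.35
  PC2: 47/140 = 0.3357
  PC3: 44/140 = 0.3143

Step 3 — cumulative fraction after k components = (λ_1 + ... + λ_k) / Σ λ:
  k = 1: 49/140 = 0.35
  k = 2: (49 + 47)/140 = 96/140 = 0.6857
  k = 3: (49 + 47 + 44)/140 = 140/140 = 1

Summary (fraction, with percent):

explained: PC1 0.35 (35%), PC2 0.3357 (33.57%), PC3 0.3143 (31.43%);  cumulative: 0.35, 0.6857, 1


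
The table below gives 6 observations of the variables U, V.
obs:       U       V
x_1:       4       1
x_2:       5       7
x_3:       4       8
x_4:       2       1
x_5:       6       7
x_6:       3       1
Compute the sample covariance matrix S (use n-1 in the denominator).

Step 1 — column means:
  mean(U) = (4 + 5 + 4 + 2 + 6 + 3) / 6 = 24/6 = 4
  mean(V) = (1 + 7 + 8 + 1 + 7 + 1) / 6 = 25/6 = 4.1667

Step 2 — sample covariance S[i,j] = (1/(n-1)) · Σ_k (x_{k,i} - mean_i) · (x_{k,j} - mean_j), with n-1 = 5.
  S[U,U] = ((0)·(0) + (1)·(1) + (0)·(0) + (-2)·(-2) + (2)·(2) + (-1)·(-1)) / 5 = 10/5 = 2
  S[U,V] = ((0)·(-3.1667) + (1)·(2.8333) + (0)·(3.8333) + (-2)·(-3.1667) + (2)·(2.8333) + (-1)·(-3.1667)) / 5 = 18/5 = 3.6
  S[V,V] = ((-3.1667)·(-3.1667) + (2.8333)·(2.8333) + (3.8333)·(3.8333) + (-3.1667)·(-3.1667) + (2.8333)·(2.8333) + (-3.1667)·(-3.1667)) / 5 = 60.8333/5 = 12.1667

S is symmetric (S[j,i] = S[i,j]). Assembling:

S = [[2, 3.6],
 [3.6, 12.1667]]


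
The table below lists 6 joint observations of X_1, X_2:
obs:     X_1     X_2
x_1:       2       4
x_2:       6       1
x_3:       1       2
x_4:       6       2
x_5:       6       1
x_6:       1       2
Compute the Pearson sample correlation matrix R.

Step 1 — column means:
  mean(X_1) = (2 + 6 + 1 + 6 + 6 + 1) / 6 = 22/6 = 3.6667
  mean(X_2) = (4 + 1 + 2 + 2 + 1 + 2) / 6 = 12/6 = 2

Step 2 — sample variances and covariances s[i,j] = (1/(n-1)) · Σ_k (x_{k,i} - mean_i) · (x_{k,j} - mean_j), with n-1 = 5:
  s[X_1,X_1] = ((-1.6667)·(-1.6667) + (2.3333)·(2.3333) + (-2.6667)·(-2.6667) + (2.3333)·(2.3333) + (2.3333)·(2.3333) + (-2.6667)·(-2.6667)) / 5 = 33.3333/5 = 6.6667
  s[X_1,X_2] = ((-1.6667)·(2) + (2.3333)·(-1) + (-2.6667)·(0) + (2.3333)·(0) + (2.3333)·(-1) + (-2.6667)·(0)) / 5 = -8/5 = -1.6
  s[X_2,X_2] = ((2)·(2) + (-1)·(-1) + (0)·(0) + (0)·(0) + (-1)·(-1) + (0)·(0)) / 5 = 6/5 = 1.2
  Sample standard deviations s_i = √(s[i,i]):
  s(X_1) = √(6.6667) = 2.582
  s(X_2) = √(1.2) = 1.0954

Step 3 — r_{ij} = s_{ij} / (s_i · s_j):
  r[X_1,X_1] = 1 (diagonal).
  r[X_1,X_2] = -1.6 / (2.582 · 1.0954) = -1.6 / 2.8284 = -0.5657
  r[X_2,X_2] = 1 (diagonal).

R is symmetric with unit diagonal. Assembling:

R = [[1, -0.5657],
 [-0.5657, 1]]


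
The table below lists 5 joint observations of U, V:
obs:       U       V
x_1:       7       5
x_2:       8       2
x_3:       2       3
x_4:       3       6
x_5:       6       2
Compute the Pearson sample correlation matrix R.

Step 1 — column means:
  mean(U) = (7 + 8 + 2 + 3 + 6) / 5 = 26/5 = 5.2
  mean(V) = (5 + 2 + 3 + 6 + 2) / 5 = 18/5 = 3.6

Step 2 — sample variances and covariances s[i,j] = (1/(n-1)) · Σ_k (x_{k,i} - mean_i) · (x_{k,j} - mean_j), with n-1 = 4:
  s[U,U] = ((1.8)·(1.8) + (2.8)·(2.8) + (-3.2)·(-3.2) + (-2.2)·(-2.2) + (0.8)·(0.8)) / 4 = 26.8/4 = 6.7
  s[U,V] = ((1.8)·(1.4) + (2.8)·(-1.6) + (-3.2)·(-0.6) + (-2.2)·(2.4) + (0.8)·(-1.6)) / 4 = -6.6/4 = -1.65
  s[V,V] = ((1.4)·(1.4) + (-1.6)·(-1.6) + (-0.6)·(-0.6) + (2.4)·(2.4) + (-1.6)·(-1.6)) / 4 = 13.2/4 = 3.3
  Sample standard deviations s_i = √(s[i,i]):
  s(U) = √(6.7) = 2.5884
  s(V) = √(3.3) = 1.8166

Step 3 — r_{ij} = s_{ij} / (s_i · s_j):
  r[U,U] = 1 (diagonal).
  r[U,V] = -1.65 / (2.5884 · 1.8166) = -1.65 / 4.7021 = -0.3509
  r[V,V] = 1 (diagonal).

R is symmetric with unit diagonal. Assembling:

R = [[1, -0.3509],
 [-0.3509, 1]]


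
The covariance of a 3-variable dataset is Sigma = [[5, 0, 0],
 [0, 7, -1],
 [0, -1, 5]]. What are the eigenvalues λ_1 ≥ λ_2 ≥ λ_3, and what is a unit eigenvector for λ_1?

Step 1 — characteristic polynomial p(λ) = det(λI - Sigma) = λ³ - tr·λ² + c_1·λ - det, where tr = trace, c_1 = sum of the principal 2×2 minors, det = det(Sigma):
  tr = 5 + 7 + 5 = 17,
  c_1 = (5·7 - (0)²) + (5·5 - (0)²) + (7·5 - (-1)²) = 35 + 25 + 34 = 94,
  det = 5·(7·5 - (-1)²) - (0)·((0)·5 - (-1)·(0)) + (0)·((0)·(-1) - 7·(0)) = 5·(34) - (0)·(0) + (0)·(0) = 170.
  So p(λ) = λ³ - 17λ² + 94λ - 170.
Step 2 — look for an integer root (rational root theorem: any rational root is an integer divisor of 170). Testing λ = 5:
  p(5) = 125 - 425 + 470 - 170 = 0  ✓
  Dividing out (λ - 5): p(λ) = (λ - 5)(λ² - 12λ + 34).
Step 3 — remaining eigenvalues from the quadratic λ² - 12λ + 34 = 0:
  Δ = 12² - 4·34 = 144 - 136 = 8,  λ = (12 ± √8)/2 = (12 ± 2.8284)/2 ≈ 7.4142 or 4.5858.
  Sorted: λ_1 = 7.4142,  λ_2 = 5,  λ_3 = 4.5858  (check: sum = 17 = tr ✓).

Step 4 — unit eigenvector for λ_1 ≈ 7.4142: v spans the null space of (Sigma - λ_1 I), whose rows are
  r_1 = (-2.4142, 0, 0),  r_2 = (0, -0.4142, -1),  r_3 = (0, -1, -2.4142).
  v is orthogonal to every row, so take v ∝ r_1 × r_2 = ((0)·(-1) - (0)·(-0.4142), (0)·(0) - (-2.4142)·(-1), (-2.4142)·(-0.4142) - (0)·(0)) ≈ (0, -2.4142, 1).
  Rescale (multiply by -1 so the first nonzero entry is positive): u = (0, 2.4142, -1).
  ||u|| = √((0)² + (2.4142)² + (-1)²) = √(6.8284) ≈ 2.6131,  v_1 = u/||u|| ≈ (0, 0.9239, -0.3827) (||v_1|| = 1).

λ_1 = 7.4142,  λ_2 = 5,  λ_3 = 4.5858;  v_1 ≈ (0, 0.9239, -0.3827)


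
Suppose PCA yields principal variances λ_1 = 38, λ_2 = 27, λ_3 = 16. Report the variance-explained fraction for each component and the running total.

Step 1 — total variance = trace(Sigma) = Σ λ_i = 38 + 27 + 16 = 81.

Step 2 — fraction explained by component i = λ_i / Σ λ:
  PC1: 38/81 = 0.4691
  PC2: 27/81 = 0.3333
  PC3: 16/81 = 0.1975

Step 3 — cumulative fraction after k components = (λ_1 + ... + λ_k) / Σ λ:
  k = 1: 38/81 = 0.4691
  k = 2: (38 + 27)/81 = 65/81 = 0.8025
  k = 3: (38 + 27 + 16)/81 = 81/81 = 1

Summary (fraction, with percent):

explained: PC1 0.4691 (46.91%), PC2 0.3333 (33.33%), PC3 0.1975 (19.75%);  cumulative: 0.4691, 0.8025, 1


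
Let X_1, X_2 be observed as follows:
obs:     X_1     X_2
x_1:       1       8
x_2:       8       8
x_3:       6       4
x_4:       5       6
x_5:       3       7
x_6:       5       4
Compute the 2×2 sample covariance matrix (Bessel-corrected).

Step 1 — column means:
  mean(X_1) = (1 + 8 + 6 + 5 + 3 + 5) / 6 = 28/6 = 4.6667
  mean(X_2) = (8 + 8 + 4 + 6 + 7 + 4) / 6 = 37/6 = 6.1667

Step 2 — sample covariance S[i,j] = (1/(n-1)) · Σ_k (x_{k,i} - mean_i) · (x_{k,j} - mean_j), with n-1 = 5.
  S[X_1,X_1] = ((-3.6667)·(-3.6667) + (3.3333)·(3.3333) + (1.3333)·(1.3333) + (0.3333)·(0.3333) + (-1.6667)·(-1.6667) + (0.3333)·(0.3333)) / 5 = 29.3333/5 = 5.8667
  S[X_1,X_2] = ((-3.6667)·(1.8333) + (3.3333)·(1.8333) + (1.3333)·(-2.1667) + (0.3333)·(-0.1667) + (-1.6667)·(0.8333) + (0.3333)·(-2.1667)) / 5 = -5.6667/5 = -1.1333
  S[X_2,X_2] = ((1.8333)·(1.8333) + (1.8333)·(1.8333) + (-2.1667)·(-2.1667) + (-0.1667)·(-0.1667) + (0.8333)·(0.8333) + (-2.1667)·(-2.1667)) / 5 = 16.8333/5 = 3.3667

S is symmetric (S[j,i] = S[i,j]). Assembling:

S = [[5.8667, -1.1333],
 [-1.1333, 3.3667]]


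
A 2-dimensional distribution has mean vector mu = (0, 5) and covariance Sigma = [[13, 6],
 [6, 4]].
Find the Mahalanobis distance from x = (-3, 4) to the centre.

Step 1 — centre the observation: (x - mu) = (-3, -1).

Step 2 — invert Sigma. det(Sigma) = 13·4 - (6)² = 16.
  Sigma^{-1} = (1/det) · [[d, -b], [-b, a]] = [[0.25, -0.375],
 [-0.375, 0.8125]].

Step 3 — form the quadratic (x - mu)^T · Sigma^{-1} · (x - mu):
  Sigma^{-1} · (x - mu) = (-0.375, 0.3125).
  (x - mu)^T · [Sigma^{-1} · (x - mu)] = (-3)·(-0.375) + (-1)·(0.3125) = 0.8125.

Step 4 — take square root: d = √(0.8125) ≈ 0.9014.

d(x, mu) = √(0.8125) ≈ 0.9014


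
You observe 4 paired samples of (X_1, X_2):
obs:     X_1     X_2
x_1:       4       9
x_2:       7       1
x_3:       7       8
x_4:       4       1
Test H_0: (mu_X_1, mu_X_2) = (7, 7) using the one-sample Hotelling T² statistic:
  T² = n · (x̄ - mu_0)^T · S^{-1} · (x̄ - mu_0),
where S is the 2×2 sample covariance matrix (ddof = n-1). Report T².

Step 1 — sample mean vector:
  mean(X_1) = (4 + 7 + 7 + 4) / 4 = 22/4 = 5.5
  mean(X_2) = (9 + 1 + 8 + 1) / 4 = 19/4 = 4.75
  x̄ = (5.5, 4.75),  deviation x̄ - mu_0 = (5.5, 4.75) - (7, 7) = (-1.5, -2.25).

Step 2 — sample covariance matrix, S[i,j] = (1/(n-1)) · Σ_k (x_{k,i} - mean_i) · (x_{k,j} - mean_j), divisor n-1 = 3:
  S[X_1,X_1] = ((-1.5)·(-1.5) + (1.5)·(1.5) + (1.5)·(1.5) + (-1.5)·(-1.5)) / 3 = 9/3 = 3
  S[X_1,X_2] = ((-1.5)·(4.25) + (1.5)·(-3.75) + (1.5)·(3.25) + (-1.5)·(-3.75)) / 3 = -1.5/3 = -0.5
  S[X_2,X_2] = ((4.25)·(4.25) + (-3.75)·(-3.75) + (3.25)·(3.25) + (-3.75)·(-3.75)) / 3 = 56.75/3 = 18.9167
  S = [[3, -0.5],
 [-0.5, 18.9167]].

Step 3 — invert S. det(S) = 3·18.9167 - (-0.5)² = 56.5.
  S^{-1} = (1/det) · [[d, -b], [-b, a]] = [[0.3348, 0.0088],
 [0.0088, 0.0531]].

Step 4 — quadratic form (x̄ - mu_0)^T · S^{-1} · (x̄ - mu_0):
  S^{-1} · (x̄ - mu_0) = (-0.5221, -0.1327),
  (x̄ - mu_0)^T · [...] = (-1.5)·(-0.5221) + (-2.25)·(-0.1327) = 1.0819.

Step 5 — scale by n: T² = 4 · 1.0819 = 4.3274.

T² ≈ 4.3274


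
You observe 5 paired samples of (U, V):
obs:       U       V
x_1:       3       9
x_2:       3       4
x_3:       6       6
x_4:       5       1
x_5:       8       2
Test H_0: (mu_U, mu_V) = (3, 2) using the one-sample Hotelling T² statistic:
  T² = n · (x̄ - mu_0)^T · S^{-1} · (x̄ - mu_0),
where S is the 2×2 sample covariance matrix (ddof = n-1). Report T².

Step 1 — sample mean vector:
  mean(U) = (3 + 3 + 6 + 5 + 8) / 5 = 25/5 = 5
  mean(V) = (9 + 4 + 6 + 1 + 2) / 5 = 22/5 = 4.4
  x̄ = (5, 4.4),  deviation x̄ - mu_0 = (5, 4.4) - (3, 2) = (2, 2.4).

Step 2 — sample covariance matrix, S[i,j] = (1/(n-1)) · Σ_k (x_{k,i} - mean_i) · (x_{k,j} - mean_j), divisor n-1 = 4:
  S[U,U] = ((-2)·(-2) + (-2)·(-2) + (1)·(1) + (0)·(0) + (3)·(3)) / 4 = 18/4 = 4.5
  S[U,V] = ((-2)·(4.6) + (-2)·(-0.4) + (1)·(1.6) + (0)·(-3.4) + (3)·(-2.4)) / 4 = -14/4 = -3.5
  S[V,V] = ((4.6)·(4.6) + (-0.4)·(-0.4) + (1.6)·(1.6) + (-3.4)·(-3.4) + (-2.4)·(-2.4)) / 4 = 41.2/4 = 10.3
  S = [[4.5, -3.5],
 [-3.5, 10.3]].

Step 3 — invert S. det(S) = 4.5·10.3 - (-3.5)² = 34.1.
  S^{-1} = (1/det) · [[d, -b], [-b, a]] = [[0.3021, 0.1026],
 [0.1026, 0.132]].

Step 4 — quadratic form (x̄ - mu_0)^T · S^{-1} · (x̄ - mu_0):
  S^{-1} · (x̄ - mu_0) = (0.8504, 0.522),
  (x̄ - mu_0)^T · [...] = (2)·(0.8504) + (2.4)·(0.522) = 2.9537.

Step 5 — scale by n: T² = 5 · 2.9537 = 14.7683.

T² ≈ 14.7683


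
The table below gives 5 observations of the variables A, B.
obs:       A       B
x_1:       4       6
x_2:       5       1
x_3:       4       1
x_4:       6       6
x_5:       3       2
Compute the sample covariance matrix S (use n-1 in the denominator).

Step 1 — column means:
  mean(A) = (4 + 5 + 4 + 6 + 3) / 5 = 22/5 = 4.4
  mean(B) = (6 + 1 + 1 + 6 + 2) / 5 = 16/5 = 3.2

Step 2 — sample covariance S[i,j] = (1/(n-1)) · Σ_k (x_{k,i} - mean_i) · (x_{k,j} - mean_j), with n-1 = 4.
  S[A,A] = ((-0.4)·(-0.4) + (0.6)·(0.6) + (-0.4)·(-0.4) + (1.6)·(1.6) + (-1.4)·(-1.4)) / 4 = 5.2/4 = 1.3
  S[A,B] = ((-0.4)·(2.8) + (0.6)·(-2.2) + (-0.4)·(-2.2) + (1.6)·(2.8) + (-1.4)·(-1.2)) / 4 = 4.6/4 = 1.15
  S[B,B] = ((2.8)·(2.8) + (-2.2)·(-2.2) + (-2.2)·(-2.2) + (2.8)·(2.8) + (-1.2)·(-1.2)) / 4 = 26.8/4 = 6.7

S is symmetric (S[j,i] = S[i,j]). Assembling:

S = [[1.3, 1.15],
 [1.15, 6.7]]


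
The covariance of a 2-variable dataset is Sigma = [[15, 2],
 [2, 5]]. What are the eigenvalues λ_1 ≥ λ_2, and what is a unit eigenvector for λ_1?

Step 1 — characteristic polynomial of 2×2 Sigma:
  det(Sigma - λI) = λ² - trace · λ + det = 0.
  trace = 15 + 5 = 20, det = 15·5 - (2)² = 71.
Step 2 — discriminant:
  Δ = trace² - 4·det = 400 - 284 = 116.
Step 3 — eigenvalues:
  λ = (trace ± √Δ)/2 = (20 ± 10.7703)/2,
  λ_1 = 15.3852,  λ_2 = 4.6148.

Step 4 — unit eigenvector for λ_1: solve (Sigma - λ_1 I)v = 0. First row:
  (15 - 15.3852)·v_x + (2)·v_y = 0, i.e. (-0.3852)·v_x + (2)·v_y = 0,
  so v ∝ (b, λ_1 - a) = (2, 0.3852) = u.
  ||u|| = √((2)² + (0.3852)²) = √(4.1484) ≈ 2.0368,
  v_1 = u/||u|| ≈ (0.982, 0.1891) (||v_1|| = 1).

λ_1 = 15.3852,  λ_2 = 4.6148;  v_1 ≈ (0.982, 0.1891)


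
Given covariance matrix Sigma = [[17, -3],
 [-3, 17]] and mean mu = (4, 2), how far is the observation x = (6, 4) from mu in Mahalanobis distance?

Step 1 — centre the observation: (x - mu) = (2, 2).

Step 2 — invert Sigma. det(Sigma) = 17·17 - (-3)² = 280.
  Sigma^{-1} = (1/det) · [[d, -b], [-b, a]] = [[0.0607, 0.0107],
 [0.0107, 0.0607]].

Step 3 — form the quadratic (x - mu)^T · Sigma^{-1} · (x - mu):
  Sigma^{-1} · (x - mu) = (0.1429, 0.1429).
  (x - mu)^T · [Sigma^{-1} · (x - mu)] = (2)·(0.1429) + (2)·(0.1429) = 0.5714.

Step 4 — take square root: d = √(0.5714) ≈ 0.7559.

d(x, mu) = √(0.5714) ≈ 0.7559


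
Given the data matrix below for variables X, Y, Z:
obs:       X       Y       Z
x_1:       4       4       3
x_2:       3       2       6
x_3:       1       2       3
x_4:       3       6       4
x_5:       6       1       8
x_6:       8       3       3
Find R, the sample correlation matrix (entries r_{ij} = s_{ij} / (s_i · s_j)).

Step 1 — column means:
  mean(X) = (4 + 3 + 1 + 3 + 6 + 8) / 6 = 25/6 = 4.1667
  mean(Y) = (4 + 2 + 2 + 6 + 1 + 3) / 6 = 18/6 = 3
  mean(Z) = (3 + 6 + 3 + 4 + 8 + 3) / 6 = 27/6 = 4.5

Step 2 — sample variances and covariances s[i,j] = (1/(n-1)) · Σ_k (x_{k,i} - mean_i) · (x_{k,j} - mean_j), with n-1 = 5:
  s[X,X] = ((-0.1667)·(-0.1667) + (-1.1667)·(-1.1667) + (-3.1667)·(-3.1667) + (-1.1667)·(-1.1667) + (1.8333)·(1.8333) + (3.8333)·(3.8333)) / 5 = 30.8333/5 = 6.1667
  s[X,Y] = ((-0.1667)·(1) + (-1.1667)·(-1) + (-3.1667)·(-1) + (-1.1667)·(3) + (1.8333)·(-2) + (3.8333)·(0)) / 5 = -3/5 = -0.6
  s[X,Z] = ((-0.1667)·(-1.5) + (-1.1667)·(1.5) + (-3.1667)·(-1.5) + (-1.1667)·(-0.5) + (1.8333)·(3.5) + (3.8333)·(-1.5)) / 5 = 4.5/5 = 0.9
  s[Y,Y] = ((1)·(1) + (-1)·(-1) + (-1)·(-1) + (3)·(3) + (-2)·(-2) + (0)·(0)) / 5 = 16/5 = 3.2
  s[Y,Z] = ((1)·(-1.5) + (-1)·(1.5) + (-1)·(-1.5) + (3)·(-0.5) + (-2)·(3.5) + (0)·(-1.5)) / 5 = -10/5 = -2
  s[Z,Z] = ((-1.5)·(-1.5) + (1.5)·(1.5) + (-1.5)·(-1.5) + (-0.5)·(-0.5) + (3.5)·(3.5) + (-1.5)·(-1.5)) / 5 = 21.5/5 = 4.3
  Sample standard deviations s_i = √(s[i,i]):
  s(X) = √(6.1667) = 2.4833
  s(Y) = √(3.2) = 1.7889
  s(Z) = √(4.3) = 2.0736

Step 3 — r_{ij} = s_{ij} / (s_i · s_j):
  r[X,X] = 1 (diagonal).
  r[X,Y] = -0.6 / (2.4833 · 1.7889) = -0.6 / 4.4422 = -0.1351
  r[X,Z] = 0.9 / (2.4833 · 2.0736) = 0.9 / 5.1494 = 0.1748
  r[Y,Y] = 1 (diagonal).
  r[Y,Z] = -2 / (1.7889 · 2.0736) = -2 / 3.7094 = -0.5392
  r[Z,Z] = 1 (diagonal).

R is symmetric with unit diagonal. Assembling:

R = [[1, -0.1351, 0.1748],
 [-0.1351, 1, -0.5392],
 [0.1748, -0.5392, 1]]


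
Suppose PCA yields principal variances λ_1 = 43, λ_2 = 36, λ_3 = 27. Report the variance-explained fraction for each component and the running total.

Step 1 — total variance = trace(Sigma) = Σ λ_i = 43 + 36 + 27 = 106.

Step 2 — fraction explained by component i = λ_i / Σ λ:
  PC1: 43/106 = 0.4057
  PC2: 36/106 = 0.3396
  PC3: 27/106 = 0.2547

Step 3 — cumulative fraction after k components = (λ_1 + ... + λ_k) / Σ λ:
  k = 1: 43/106 = 0.4057
  k = 2: (43 + 36)/106 = 79/106 = 0.7453
  k = 3: (43 + 36 + 27)/106 = 106/106 = 1

Summary (fraction, with percent):

explained: PC1 0.4057 (40.57%), PC2 0.3396 (33.96%), PC3 0.2547 (25.47%);  cumulative: 0.4057, 0.7453, 1


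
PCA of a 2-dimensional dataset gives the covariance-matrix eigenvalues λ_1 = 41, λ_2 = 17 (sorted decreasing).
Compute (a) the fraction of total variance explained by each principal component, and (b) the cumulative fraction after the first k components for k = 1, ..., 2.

Step 1 — total variance = trace(Sigma) = Σ λ_i = 41 + 17 = 58.

Step 2 — fraction explained by component i = λ_i / Σ λ:
  PC1: 41/58 = 0.7069
  PC2: 17/58 = 0.2931

Step 3 — cumulative fraction after k components = (λ_1 + ... + λ_k) / Σ λ:
  k = 1: 41/58 = 0.7069
  k = 2: (41 + 17)/58 = 58/58 = 1

Summary (fraction, with percent):

explained: PC1 0.7069 (70.69%), PC2 0.2931 (29.31%);  cumulative: 0.7069, 1


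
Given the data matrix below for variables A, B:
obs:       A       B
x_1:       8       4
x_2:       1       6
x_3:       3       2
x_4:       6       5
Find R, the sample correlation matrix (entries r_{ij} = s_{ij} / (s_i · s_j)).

Step 1 — column means:
  mean(A) = (8 + 1 + 3 + 6) / 4 = 18/4 = 4.5
  mean(B) = (4 + 6 + 2 + 5) / 4 = 17/4 = 4.25

Step 2 — sample variances and covariances s[i,j] = (1/(n-1)) · Σ_k (x_{k,i} - mean_i) · (x_{k,j} - mean_j), with n-1 = 3:
  s[A,A] = ((3.5)·(3.5) + (-3.5)·(-3.5) + (-1.5)·(-1.5) + (1.5)·(1.5)) / 3 = 29/3 = 9.6667
  s[A,B] = ((3.5)·(-0.25) + (-3.5)·(1.75) + (-1.5)·(-2.25) + (1.5)·(0.75)) / 3 = -2.5/3 = -0.8333
  s[B,B] = ((-0.25)·(-0.25) + (1.75)·(1.75) + (-2.25)·(-2.25) + (0.75)·(0.75)) / 3 = 8.75/3 = 2.9167
  Sample standard deviations s_i = √(s[i,i]):
  s(A) = √(9.6667) = 3.1091
  s(B) = √(2.9167) = 1.7078

Step 3 — r_{ij} = s_{ij} / (s_i · s_j):
  r[A,A] = 1 (diagonal).
  r[A,B] = -0.8333 / (3.1091 · 1.7078) = -0.8333 / 5.3098 = -0.1569
  r[B,B] = 1 (diagonal).

R is symmetric with unit diagonal. Assembling:

R = [[1, -0.1569],
 [-0.1569, 1]]


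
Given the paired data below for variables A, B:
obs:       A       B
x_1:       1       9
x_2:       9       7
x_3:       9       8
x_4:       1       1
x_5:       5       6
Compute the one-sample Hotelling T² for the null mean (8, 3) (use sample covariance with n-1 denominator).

Step 1 — sample mean vector:
  mean(A) = (1 + 9 + 9 + 1 + 5) / 5 = 25/5 = 5
  mean(B) = (9 + 7 + 8 + 1 + 6) / 5 = 31/5 = 6.2
  x̄ = (5, 6.2),  deviation x̄ - mu_0 = (5, 6.2) - (8, 3) = (-3, 3.2).

Step 2 — sample covariance matrix, S[i,j] = (1/(n-1)) · Σ_k (x_{k,i} - mean_i) · (x_{k,j} - mean_j), divisor n-1 = 4:
  S[A,A] = ((-4)·(-4) + (4)·(4) + (4)·(4) + (-4)·(-4) + (0)·(0)) / 4 = 64/4 = 16
  S[A,B] = ((-4)·(2.8) + (4)·(0.8) + (4)·(1.8) + (-4)·(-5.2) + (0)·(-0.2)) / 4 = 20/4 = 5
  S[B,B] = ((2.8)·(2.8) + (0.8)·(0.8) + (1.8)·(1.8) + (-5.2)·(-5.2) + (-0.2)·(-0.2)) / 4 = 38.8/4 = 9.7
  S = [[16, 5],
 [5, 9.7]].

Step 3 — invert S. det(S) = 16·9.7 - (5)² = 130.2.
  S^{-1} = (1/det) · [[d, -b], [-b, a]] = [[0.0745, -0.0384],
 [-0.0384, 0.1229]].

Step 4 — quadratic form (x̄ - mu_0)^T · S^{-1} · (x̄ - mu_0):
  S^{-1} · (x̄ - mu_0) = (-0.3464, 0.5084),
  (x̄ - mu_0)^T · [...] = (-3)·(-0.3464) + (3.2)·(0.5084) = 2.6662.

Step 5 — scale by n: T² = 5 · 2.6662 = 13.331.

T² ≈ 13.331


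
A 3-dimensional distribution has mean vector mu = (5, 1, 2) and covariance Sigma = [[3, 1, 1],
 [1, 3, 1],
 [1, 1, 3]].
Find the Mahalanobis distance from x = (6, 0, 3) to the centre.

Step 1 — centre the observation: (x - mu) = (1, -1, 1).

Step 2 — invert Sigma (cofactor / det for 3×3, or solve directly):
  Sigma^{-1} = [[0.4, -0.1, -0.1],
 [-0.1, 0.4, -0.1],
 [-0.1, -0.1, 0.4]].

Step 3 — form the quadratic (x - mu)^T · Sigma^{-1} · (x - mu):
  Sigma^{-1} · (x - mu) = (0.4, -0.6, 0.4).
  (x - mu)^T · [Sigma^{-1} · (x - mu)] = (1)·(0.4) + (-1)·(-0.6) + (1)·(0.4) = 1.4.

Step 4 — take square root: d = √(1.4) ≈ 1.1832.

d(x, mu) = √(1.4) ≈ 1.1832


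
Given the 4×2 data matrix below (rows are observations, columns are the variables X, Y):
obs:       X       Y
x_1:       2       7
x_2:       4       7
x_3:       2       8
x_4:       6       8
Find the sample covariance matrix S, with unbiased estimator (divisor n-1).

Step 1 — column means:
  mean(X) = (2 + 4 + 2 + 6) / 4 = 14/4 = 3.5
  mean(Y) = (7 + 7 + 8 + 8) / 4 = 30/4 = 7.5

Step 2 — sample covariance S[i,j] = (1/(n-1)) · Σ_k (x_{k,i} - mean_i) · (x_{k,j} - mean_j), with n-1 = 3.
  S[X,X] = ((-1.5)·(-1.5) + (0.5)·(0.5) + (-1.5)·(-1.5) + (2.5)·(2.5)) / 3 = 11/3 = 3.6667
  S[X,Y] = ((-1.5)·(-0.5) + (0.5)·(-0.5) + (-1.5)·(0.5) + (2.5)·(0.5)) / 3 = 1/3 = 0.3333
  S[Y,Y] = ((-0.5)·(-0.5) + (-0.5)·(-0.5) + (0.5)·(0.5) + (0.5)·(0.5)) / 3 = 1/3 = 0.3333

S is symmetric (S[j,i] = S[i,j]). Assembling:

S = [[3.6667, 0.3333],
 [0.3333, 0.3333]]


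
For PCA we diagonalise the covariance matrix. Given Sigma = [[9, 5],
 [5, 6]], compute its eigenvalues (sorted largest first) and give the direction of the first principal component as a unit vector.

Step 1 — characteristic polynomial of 2×2 Sigma:
  det(Sigma - λI) = λ² - trace · λ + det = 0.
  trace = 9 + 6 = 15, det = 9·6 - (5)² = 29.
Step 2 — discriminant:
  Δ = trace² - 4·det = 225 - 116 = 109.
Step 3 — eigenvalues:
  λ = (trace ± √Δ)/2 = (15 ± 10.4403)/2,
  λ_1 = 12.7202,  λ_2 = 2.2798.

Step 4 — unit eigenvector for λ_1: solve (Sigma - λ_1 I)v = 0. First row:
  (9 - 12.7202)·v_x + (5)·v_y = 0, i.e. (-3.7202)·v_x + (5)·v_y = 0,
  so v ∝ (b, λ_1 - a) = (5, 3.7202) = u.
  ||u|| = √((5)² + (3.7202)²) = √(38.8395) ≈ 6.2321,
  v_1 = u/||u|| ≈ (0.8023, 0.5969) (||v_1|| = 1).

λ_1 = 12.7202,  λ_2 = 2.2798;  v_1 ≈ (0.8023, 0.5969)


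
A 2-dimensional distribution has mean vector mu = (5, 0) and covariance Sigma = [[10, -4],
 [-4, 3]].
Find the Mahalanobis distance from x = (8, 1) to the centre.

Step 1 — centre the observation: (x - mu) = (3, 1).

Step 2 — invert Sigma. det(Sigma) = 10·3 - (-4)² = 14.
  Sigma^{-1} = (1/det) · [[d, -b], [-b, a]] = [[0.2143, 0.2857],
 [0.2857, 0.7143]].

Step 3 — form the quadratic (x - mu)^T · Sigma^{-1} · (x - mu):
  Sigma^{-1} · (x - mu) = (0.9286, 1.5714).
  (x - mu)^T · [Sigma^{-1} · (x - mu)] = (3)·(0.9286) + (1)·(1.5714) = 4.3571.

Step 4 — take square root: d = √(4.3571) ≈ 2.0874.

d(x, mu) = √(4.3571) ≈ 2.0874


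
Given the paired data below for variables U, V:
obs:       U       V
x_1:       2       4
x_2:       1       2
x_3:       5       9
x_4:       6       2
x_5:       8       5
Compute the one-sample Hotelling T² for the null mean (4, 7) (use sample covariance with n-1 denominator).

Step 1 — sample mean vector:
  mean(U) = (2 + 1 + 5 + 6 + 8) / 5 = 22/5 = 4.4
  mean(V) = (4 + 2 + 9 + 2 + 5) / 5 = 22/5 = 4.4
  x̄ = (4.4, 4.4),  deviation x̄ - mu_0 = (4.4, 4.4) - (4, 7) = (0.4, -2.6).

Step 2 — sample covariance matrix, S[i,j] = (1/(n-1)) · Σ_k (x_{k,i} - mean_i) · (x_{k,j} - mean_j), divisor n-1 = 4:
  S[U,U] = ((-2.4)·(-2.4) + (-3.4)·(-3.4) + (0.6)·(0.6) + (1.6)·(1.6) + (3.6)·(3.6)) / 4 = 33.2/4 = 8.3
  S[U,V] = ((-2.4)·(-0.4) + (-3.4)·(-2.4) + (0.6)·(4.6) + (1.6)·(-2.4) + (3.6)·(0.6)) / 4 = 10.2/4 = 2.55
  S[V,V] = ((-0.4)·(-0.4) + (-2.4)·(-2.4) + (4.6)·(4.6) + (-2.4)·(-2.4) + (0.6)·(0.6)) / 4 = 33.2/4 = 8.3
  S = [[8.3, 2.55],
 [2.55, 8.3]].

Step 3 — invert S. det(S) = 8.3·8.3 - (2.55)² = 62.3875.
  S^{-1} = (1/det) · [[d, -b], [-b, a]] = [[0.133, -0.0409],
 [-0.0409, 0.133]].

Step 4 — quadratic form (x̄ - mu_0)^T · S^{-1} · (x̄ - mu_0):
  S^{-1} · (x̄ - mu_0) = (0.1595, -0.3623),
  (x̄ - mu_0)^T · [...] = (0.4)·(0.1595) + (-2.6)·(-0.3623) = 1.0057.

Step 5 — scale by n: T² = 5 · 1.0057 = 5.0283.

T² ≈ 5.0283


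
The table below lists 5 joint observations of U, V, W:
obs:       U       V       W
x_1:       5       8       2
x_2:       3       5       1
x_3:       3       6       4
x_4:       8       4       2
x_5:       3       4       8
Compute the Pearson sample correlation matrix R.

Step 1 — column means:
  mean(U) = (5 + 3 + 3 + 8 + 3) / 5 = 22/5 = 4.4
  mean(V) = (8 + 5 + 6 + 4 + 4) / 5 = 27/5 = 5.4
  mean(W) = (2 + 1 + 4 + 2 + 8) / 5 = 17/5 = 3.4

Step 2 — sample variances and covariances s[i,j] = (1/(n-1)) · Σ_k (x_{k,i} - mean_i) · (x_{k,j} - mean_j), with n-1 = 4:
  s[U,U] = ((0.6)·(0.6) + (-1.4)·(-1.4) + (-1.4)·(-1.4) + (3.6)·(3.6) + (-1.4)·(-1.4)) / 4 = 19.2/4 = 4.8
  s[U,V] = ((0.6)·(2.6) + (-1.4)·(-0.4) + (-1.4)·(0.6) + (3.6)·(-1.4) + (-1.4)·(-1.4)) / 4 = -1.8/4 = -0.45
  s[U,W] = ((0.6)·(-1.4) + (-1.4)·(-2.4) + (-1.4)·(0.6) + (3.6)·(-1.4) + (-1.4)·(4.6)) / 4 = -9.8/4 = -2.45
  s[V,V] = ((2.6)·(2.6) + (-0.4)·(-0.4) + (0.6)·(0.6) + (-1.4)·(-1.4) + (-1.4)·(-1.4)) / 4 = 11.2/4 = 2.8
  s[V,W] = ((2.6)·(-1.4) + (-0.4)·(-2.4) + (0.6)·(0.6) + (-1.4)·(-1.4) + (-1.4)·(4.6)) / 4 = -6.8/4 = -1.7
  s[W,W] = ((-1.4)·(-1.4) + (-2.4)·(-2.4) + (0.6)·(0.6) + (-1.4)·(-1.4) + (4.6)·(4.6)) / 4 = 31.2/4 = 7.8
  Sample standard deviations s_i = √(s[i,i]):
  s(U) = √(4.8) = 2.1909
  s(V) = √(2.8) = 1.6733
  s(W) = √(7.8) = 2.7928

Step 3 — r_{ij} = s_{ij} / (s_i · s_j):
  r[U,U] = 1 (diagonal).
  r[U,V] = -0.45 / (2.1909 · 1.6733) = -0.45 / 3.6661 = -0.1227
  r[U,W] = -2.45 / (2.1909 · 2.7928) = -2.45 / 6.1188 = -0.4004
  r[V,V] = 1 (diagonal).
  r[V,W] = -1.7 / (1.6733 · 2.7928) = -1.7 / 4.6733 = -0.3638
  r[W,W] = 1 (diagonal).

R is symmetric with unit diagonal. Assembling:

R = [[1, -0.1227, -0.4004],
 [-0.1227, 1, -0.3638],
 [-0.4004, -0.3638, 1]]


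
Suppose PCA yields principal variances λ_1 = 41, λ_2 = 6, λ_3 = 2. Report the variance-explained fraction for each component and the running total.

Step 1 — total variance = trace(Sigma) = Σ λ_i = 41 + 6 + 2 = 49.

Step 2 — fraction explained by component i = λ_i / Σ λ:
  PC1: 41/49 = 0.8367
  PC2: 6/49 = 0.1224
  PC3: 2/49 = 0.0408

Step 3 — cumulative fraction after k components = (λ_1 + ... + λ_k) / Σ λ:
  k = 1: 41/49 = 0.8367
  k = 2: (41 + 6)/49 = 47/49 = 0.9592
  k = 3: (41 + 6 + 2)/49 = 49/49 = 1

Summary (fraction, with percent):

explained: PC1 0.8367 (83.67%), PC2 0.1224 (12.24%), PC3 0.0408 (4.08%);  cumulative: 0.8367, 0.9592, 1


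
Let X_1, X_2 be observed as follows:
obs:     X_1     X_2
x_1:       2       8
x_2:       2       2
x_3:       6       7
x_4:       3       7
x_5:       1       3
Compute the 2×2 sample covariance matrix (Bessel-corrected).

Step 1 — column means:
  mean(X_1) = (2 + 2 + 6 + 3 + 1) / 5 = 14/5 = 2.8
  mean(X_2) = (8 + 2 + 7 + 7 + 3) / 5 = 27/5 = 5.4

Step 2 — sample covariance S[i,j] = (1/(n-1)) · Σ_k (x_{k,i} - mean_i) · (x_{k,j} - mean_j), with n-1 = 4.
  S[X_1,X_1] = ((-0.8)·(-0.8) + (-0.8)·(-0.8) + (3.2)·(3.2) + (0.2)·(0.2) + (-1.8)·(-1.8)) / 4 = 14.8/4 = 3.7
  S[X_1,X_2] = ((-0.8)·(2.6) + (-0.8)·(-3.4) + (3.2)·(1.6) + (0.2)·(1.6) + (-1.8)·(-2.4)) / 4 = 10.4/4 = 2.6
  S[X_2,X_2] = ((2.6)·(2.6) + (-3.4)·(-3.4) + (1.6)·(1.6) + (1.6)·(1.6) + (-2.4)·(-2.4)) / 4 = 29.2/4 = 7.3

S is symmetric (S[j,i] = S[i,j]). Assembling:

S = [[3.7, 2.6],
 [2.6, 7.3]]


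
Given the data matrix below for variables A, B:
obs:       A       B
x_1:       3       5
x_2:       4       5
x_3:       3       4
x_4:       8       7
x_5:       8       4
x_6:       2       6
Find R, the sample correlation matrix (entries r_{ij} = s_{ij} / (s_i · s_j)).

Step 1 — column means:
  mean(A) = (3 + 4 + 3 + 8 + 8 + 2) / 6 = 28/6 = 4.6667
  mean(B) = (5 + 5 + 4 + 7 + 4 + 6) / 6 = 31/6 = 5.1667

Step 2 — sample variances and covariances s[i,j] = (1/(n-1)) · Σ_k (x_{k,i} - mean_i) · (x_{k,j} - mean_j), with n-1 = 5:
  s[A,A] = ((-1.6667)·(-1.6667) + (-0.6667)·(-0.6667) + (-1.6667)·(-1.6667) + (3.3333)·(3.3333) + (3.3333)·(3.3333) + (-2.6667)·(-2.6667)) / 5 = 35.3333/5 = 7.0667
  s[A,B] = ((-1.6667)·(-0.1667) + (-0.6667)·(-0.1667) + (-1.6667)·(-1.1667) + (3.3333)·(1.8333) + (3.3333)·(-1.1667) + (-2.6667)·(0.8333)) / 5 = 2.3333/5 = 0.4667
  s[B,B] = ((-0.1667)·(-0.1667) + (-0.1667)·(-0.1667) + (-1.1667)·(-1.1667) + (1.8333)·(1.8333) + (-1.1667)·(-1.1667) + (0.8333)·(0.8333)) / 5 = 6.8333/5 = 1.3667
  Sample standard deviations s_i = √(s[i,i]):
  s(A) = √(7.0667) = 2.6583
  s(B) = √(1.3667) = 1.169

Step 3 — r_{ij} = s_{ij} / (s_i · s_j):
  r[A,A] = 1 (diagonal).
  r[A,B] = 0.4667 / (2.6583 · 1.169) = 0.4667 / 3.1077 = 0.1502
  r[B,B] = 1 (diagonal).

R is symmetric with unit diagonal. Assembling:

R = [[1, 0.1502],
 [0.1502, 1]]


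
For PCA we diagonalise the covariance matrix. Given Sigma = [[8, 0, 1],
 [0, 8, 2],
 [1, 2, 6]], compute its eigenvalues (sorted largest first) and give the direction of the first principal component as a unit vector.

Step 1 — characteristic polynomial p(λ) = det(λI - Sigma) = λ³ - tr·λ² + c_1·λ - det, where tr = trace, c_1 = sum of the principal 2×2 minors, det = det(Sigma):
  tr = 8 + 8 + 6 = 22,
  c_1 = (8·8 - (0)²) + (8·6 - (1)²) + (8·6 - (2)²) = 64 + 47 + 44 = 155,
  det = 8·(8·6 - (2)²) - (0)·((0)·6 - (2)·(1)) + (1)·((0)·(2) - 8·(1)) = 8·(44) - (0)·(-2) + (1)·(-8) = 344.
  So p(λ) = λ³ - 22λ² + 155λ - 344.
Step 2 — look for an integer root (rational root theorem: any rational root is an integer divisor of 344). Testing λ = 8:
  p(8) = 512 - 1408 + 1240 - 344 = 0  ✓
  Dividing out (λ - 8): p(λ) = (λ - 8)(λ² - 14λ + 43).
Step 3 — remaining eigenvalues from the quadratic λ² - 14λ + 43 = 0:
  Δ = 14² - 4·43 = 196 - 172 = 24,  λ = (14 ± √24)/2 = (14 ± 4.899)/2 ≈ 9.4495 or 4.5505.
  Sorted: λ_1 = 9.4495,  λ_2 = 8,  λ_3 = 4.5505  (check: sum = 22 = tr ✓).

Step 4 — unit eigenvector for λ_1 ≈ 9.4495: v spans the null space of (Sigma - λ_1 I), whose rows are
  r_1 = (-1.4495, 0, 1),  r_2 = (0, -1.4495, 2),  r_3 = (1, 2, -3.4495).
  v is orthogonal to every row, so take v ∝ r_1 × r_2 = ((0)·(2) - (1)·(-1.4495), (1)·(0) - (-1.4495)·(2), (-1.4495)·(-1.4495) - (0)·(0)) ≈ (1.4495, 2.899, 2.101).
  Let u = (1.4495, 2.899, 2.101).
  ||u|| = √((1.4495)² + (2.899)² + (2.101)²) = √(14.9194) ≈ 3.8626,  v_1 = u/||u|| ≈ (0.3753, 0.7505, 0.5439) (||v_1|| = 1).

λ_1 = 9.4495,  λ_2 = 8,  λ_3 = 4.5505;  v_1 ≈ (0.3753, 0.7505, 0.5439)
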